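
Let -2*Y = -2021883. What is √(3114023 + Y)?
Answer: √16499858/2 ≈ 2031.0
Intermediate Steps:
Y = 2021883/2 (Y = -½*(-2021883) = 2021883/2 ≈ 1.0109e+6)
√(3114023 + Y) = √(3114023 + 2021883/2) = √(8249929/2) = √16499858/2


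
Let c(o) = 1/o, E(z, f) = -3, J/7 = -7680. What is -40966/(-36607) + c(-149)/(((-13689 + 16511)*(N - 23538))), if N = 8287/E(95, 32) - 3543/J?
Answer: 12177447544003723658/10881702441227436521 ≈ 1.1191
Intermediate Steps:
J = -53760 (J = 7*(-7680) = -53760)
N = -148499497/53760 (N = 8287/(-3) - 3543/(-53760) = 8287*(-1/3) - 3543*(-1/53760) = -8287/3 + 1181/17920 = -148499497/53760 ≈ -2762.3)
-40966/(-36607) + c(-149)/(((-13689 + 16511)*(N - 23538))) = -40966/(-36607) + 1/((-149)*(((-13689 + 16511)*(-148499497/53760 - 23538)))) = -40966*(-1/36607) - 1/(149*(2822*(-1413902377/53760))) = 40966/36607 - 1/(149*(-1995016253947/26880)) = 40966/36607 - 1/149*(-26880/1995016253947) = 40966/36607 + 26880/297257421838103 = 12177447544003723658/10881702441227436521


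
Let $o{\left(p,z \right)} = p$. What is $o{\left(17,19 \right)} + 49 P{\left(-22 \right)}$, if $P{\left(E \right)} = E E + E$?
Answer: $22655$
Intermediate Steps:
$P{\left(E \right)} = E + E^{2}$ ($P{\left(E \right)} = E^{2} + E = E + E^{2}$)
$o{\left(17,19 \right)} + 49 P{\left(-22 \right)} = 17 + 49 \left(- 22 \left(1 - 22\right)\right) = 17 + 49 \left(\left(-22\right) \left(-21\right)\right) = 17 + 49 \cdot 462 = 17 + 22638 = 22655$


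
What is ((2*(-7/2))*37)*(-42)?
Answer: 10878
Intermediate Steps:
((2*(-7/2))*37)*(-42) = -7*37*(-42) = -259*(-42) = 10878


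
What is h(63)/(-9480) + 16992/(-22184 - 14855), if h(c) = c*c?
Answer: -102697317/117043240 ≈ -0.87743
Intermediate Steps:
h(c) = c²
h(63)/(-9480) + 16992/(-22184 - 14855) = 63²/(-9480) + 16992/(-22184 - 14855) = 3969*(-1/9480) + 16992/(-37039) = -1323/3160 + 16992*(-1/37039) = -1323/3160 - 16992/37039 = -102697317/117043240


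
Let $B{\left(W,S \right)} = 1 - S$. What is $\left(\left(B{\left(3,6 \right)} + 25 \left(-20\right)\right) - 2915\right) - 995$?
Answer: $-4415$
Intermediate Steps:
$\left(\left(B{\left(3,6 \right)} + 25 \left(-20\right)\right) - 2915\right) - 995 = \left(\left(\left(1 - 6\right) + 25 \left(-20\right)\right) - 2915\right) - 995 = \left(\left(\left(1 - 6\right) - 500\right) - 2915\right) - 995 = \left(\left(-5 - 500\right) - 2915\right) - 995 = \left(-505 - 2915\right) - 995 = -3420 - 995 = -4415$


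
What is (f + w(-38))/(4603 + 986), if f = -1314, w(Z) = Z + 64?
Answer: -56/243 ≈ -0.23045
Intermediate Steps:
w(Z) = 64 + Z
(f + w(-38))/(4603 + 986) = (-1314 + (64 - 38))/(4603 + 986) = (-1314 + 26)/5589 = -1288*1/5589 = -56/243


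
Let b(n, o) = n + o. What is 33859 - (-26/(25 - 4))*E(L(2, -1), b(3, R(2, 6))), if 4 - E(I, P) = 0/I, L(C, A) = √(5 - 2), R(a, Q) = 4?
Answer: 711143/21 ≈ 33864.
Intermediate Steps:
L(C, A) = √3
E(I, P) = 4 (E(I, P) = 4 - 0/I = 4 - 1*0 = 4 + 0 = 4)
33859 - (-26/(25 - 4))*E(L(2, -1), b(3, R(2, 6))) = 33859 - (-26/(25 - 4))*4 = 33859 - (-26/21)*4 = 33859 - (-26*1/21)*4 = 33859 - (-26)*4/21 = 33859 - 1*(-104/21) = 33859 + 104/21 = 711143/21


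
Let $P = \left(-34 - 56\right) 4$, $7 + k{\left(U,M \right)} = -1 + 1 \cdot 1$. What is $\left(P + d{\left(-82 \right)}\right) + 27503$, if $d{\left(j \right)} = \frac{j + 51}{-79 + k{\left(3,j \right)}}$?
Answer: $\frac{2334329}{86} \approx 27143.0$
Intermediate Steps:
$k{\left(U,M \right)} = -7$ ($k{\left(U,M \right)} = -7 + \left(-1 + 1 \cdot 1\right) = -7 + \left(-1 + 1\right) = -7 + 0 = -7$)
$d{\left(j \right)} = - \frac{51}{86} - \frac{j}{86}$ ($d{\left(j \right)} = \frac{j + 51}{-79 - 7} = \frac{51 + j}{-86} = \left(51 + j\right) \left(- \frac{1}{86}\right) = - \frac{51}{86} - \frac{j}{86}$)
$P = -360$ ($P = \left(-90\right) 4 = -360$)
$\left(P + d{\left(-82 \right)}\right) + 27503 = \left(-360 - - \frac{31}{86}\right) + 27503 = \left(-360 + \left(- \frac{51}{86} + \frac{41}{43}\right)\right) + 27503 = \left(-360 + \frac{31}{86}\right) + 27503 = - \frac{30929}{86} + 27503 = \frac{2334329}{86}$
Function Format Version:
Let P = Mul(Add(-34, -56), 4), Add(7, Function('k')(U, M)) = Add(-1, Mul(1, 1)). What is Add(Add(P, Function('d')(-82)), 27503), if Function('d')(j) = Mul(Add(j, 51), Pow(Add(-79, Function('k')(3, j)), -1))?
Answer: Rational(2334329, 86) ≈ 27143.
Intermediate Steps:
Function('k')(U, M) = -7 (Function('k')(U, M) = Add(-7, Add(-1, Mul(1, 1))) = Add(-7, Add(-1, 1)) = Add(-7, 0) = -7)
Function('d')(j) = Add(Rational(-51, 86), Mul(Rational(-1, 86), j)) (Function('d')(j) = Mul(Add(j, 51), Pow(Add(-79, -7), -1)) = Mul(Add(51, j), Pow(-86, -1)) = Mul(Add(51, j), Rational(-1, 86)) = Add(Rational(-51, 86), Mul(Rational(-1, 86), j)))
P = -360 (P = Mul(-90, 4) = -360)
Add(Add(P, Function('d')(-82)), 27503) = Add(Add(-360, Add(Rational(-51, 86), Mul(Rational(-1, 86), -82))), 27503) = Add(Add(-360, Add(Rational(-51, 86), Rational(41, 43))), 27503) = Add(Add(-360, Rational(31, 86)), 27503) = Add(Rational(-30929, 86), 27503) = Rational(2334329, 86)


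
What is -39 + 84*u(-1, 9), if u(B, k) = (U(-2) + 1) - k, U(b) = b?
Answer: -879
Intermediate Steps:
u(B, k) = -1 - k (u(B, k) = (-2 + 1) - k = -1 - k)
-39 + 84*u(-1, 9) = -39 + 84*(-1 - 1*9) = -39 + 84*(-1 - 9) = -39 + 84*(-10) = -39 - 840 = -879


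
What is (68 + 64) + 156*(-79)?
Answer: -12192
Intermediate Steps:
(68 + 64) + 156*(-79) = 132 - 12324 = -12192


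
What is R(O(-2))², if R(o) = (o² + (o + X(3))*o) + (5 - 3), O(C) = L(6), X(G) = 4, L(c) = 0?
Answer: 4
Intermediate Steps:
O(C) = 0
R(o) = 2 + o² + o*(4 + o) (R(o) = (o² + (o + 4)*o) + (5 - 3) = (o² + (4 + o)*o) + 2 = (o² + o*(4 + o)) + 2 = 2 + o² + o*(4 + o))
R(O(-2))² = (2 + 2*0² + 4*0)² = (2 + 2*0 + 0)² = (2 + 0 + 0)² = 2² = 4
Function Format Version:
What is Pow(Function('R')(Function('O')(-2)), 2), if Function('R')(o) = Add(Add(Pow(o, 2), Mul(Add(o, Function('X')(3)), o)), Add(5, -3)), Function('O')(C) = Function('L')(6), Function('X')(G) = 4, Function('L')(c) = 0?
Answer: 4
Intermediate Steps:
Function('O')(C) = 0
Function('R')(o) = Add(2, Pow(o, 2), Mul(o, Add(4, o))) (Function('R')(o) = Add(Add(Pow(o, 2), Mul(Add(o, 4), o)), Add(5, -3)) = Add(Add(Pow(o, 2), Mul(Add(4, o), o)), 2) = Add(Add(Pow(o, 2), Mul(o, Add(4, o))), 2) = Add(2, Pow(o, 2), Mul(o, Add(4, o))))
Pow(Function('R')(Function('O')(-2)), 2) = Pow(Add(2, Mul(2, Pow(0, 2)), Mul(4, 0)), 2) = Pow(Add(2, Mul(2, 0), 0), 2) = Pow(Add(2, 0, 0), 2) = Pow(2, 2) = 4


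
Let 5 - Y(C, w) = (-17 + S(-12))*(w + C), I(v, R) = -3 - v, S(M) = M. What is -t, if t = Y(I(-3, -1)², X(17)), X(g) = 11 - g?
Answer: 169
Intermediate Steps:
Y(C, w) = 5 + 29*C + 29*w (Y(C, w) = 5 - (-17 - 12)*(w + C) = 5 - (-29)*(C + w) = 5 - (-29*C - 29*w) = 5 + (29*C + 29*w) = 5 + 29*C + 29*w)
t = -169 (t = 5 + 29*(-3 - 1*(-3))² + 29*(11 - 1*17) = 5 + 29*(-3 + 3)² + 29*(11 - 17) = 5 + 29*0² + 29*(-6) = 5 + 29*0 - 174 = 5 + 0 - 174 = -169)
-t = -1*(-169) = 169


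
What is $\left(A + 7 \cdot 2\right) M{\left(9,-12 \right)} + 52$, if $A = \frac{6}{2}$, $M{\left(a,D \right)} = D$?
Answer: $-152$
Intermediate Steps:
$A = 3$ ($A = 6 \cdot \frac{1}{2} = 3$)
$\left(A + 7 \cdot 2\right) M{\left(9,-12 \right)} + 52 = \left(3 + 7 \cdot 2\right) \left(-12\right) + 52 = \left(3 + 14\right) \left(-12\right) + 52 = 17 \left(-12\right) + 52 = -204 + 52 = -152$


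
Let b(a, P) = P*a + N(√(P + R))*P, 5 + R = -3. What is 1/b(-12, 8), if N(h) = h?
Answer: -1/96 ≈ -0.010417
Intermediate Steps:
R = -8 (R = -5 - 3 = -8)
b(a, P) = P*a + P*√(-8 + P) (b(a, P) = P*a + √(P - 8)*P = P*a + √(-8 + P)*P = P*a + P*√(-8 + P))
1/b(-12, 8) = 1/(8*(-12 + √(-8 + 8))) = 1/(8*(-12 + √0)) = 1/(8*(-12 + 0)) = 1/(8*(-12)) = 1/(-96) = -1/96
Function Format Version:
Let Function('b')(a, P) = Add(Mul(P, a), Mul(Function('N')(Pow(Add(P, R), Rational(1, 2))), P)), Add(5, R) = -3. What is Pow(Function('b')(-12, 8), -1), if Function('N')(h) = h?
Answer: Rational(-1, 96) ≈ -0.010417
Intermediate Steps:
R = -8 (R = Add(-5, -3) = -8)
Function('b')(a, P) = Add(Mul(P, a), Mul(P, Pow(Add(-8, P), Rational(1, 2)))) (Function('b')(a, P) = Add(Mul(P, a), Mul(Pow(Add(P, -8), Rational(1, 2)), P)) = Add(Mul(P, a), Mul(Pow(Add(-8, P), Rational(1, 2)), P)) = Add(Mul(P, a), Mul(P, Pow(Add(-8, P), Rational(1, 2)))))
Pow(Function('b')(-12, 8), -1) = Pow(Mul(8, Add(-12, Pow(Add(-8, 8), Rational(1, 2)))), -1) = Pow(Mul(8, Add(-12, Pow(0, Rational(1, 2)))), -1) = Pow(Mul(8, Add(-12, 0)), -1) = Pow(Mul(8, -12), -1) = Pow(-96, -1) = Rational(-1, 96)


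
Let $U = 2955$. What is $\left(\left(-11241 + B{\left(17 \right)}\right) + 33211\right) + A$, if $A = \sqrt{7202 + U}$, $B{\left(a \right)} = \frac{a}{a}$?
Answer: $21971 + \sqrt{10157} \approx 22072.0$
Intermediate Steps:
$B{\left(a \right)} = 1$
$A = \sqrt{10157}$ ($A = \sqrt{7202 + 2955} = \sqrt{10157} \approx 100.78$)
$\left(\left(-11241 + B{\left(17 \right)}\right) + 33211\right) + A = \left(\left(-11241 + 1\right) + 33211\right) + \sqrt{10157} = \left(-11240 + 33211\right) + \sqrt{10157} = 21971 + \sqrt{10157}$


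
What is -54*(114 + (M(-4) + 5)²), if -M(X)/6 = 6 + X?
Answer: -8802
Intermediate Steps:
M(X) = -36 - 6*X (M(X) = -6*(6 + X) = -36 - 6*X)
-54*(114 + (M(-4) + 5)²) = -54*(114 + ((-36 - 6*(-4)) + 5)²) = -54*(114 + ((-36 + 24) + 5)²) = -54*(114 + (-12 + 5)²) = -54*(114 + (-7)²) = -54*(114 + 49) = -54*163 = -8802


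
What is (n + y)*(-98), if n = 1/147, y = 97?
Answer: -28520/3 ≈ -9506.7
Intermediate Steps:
n = 1/147 ≈ 0.0068027
(n + y)*(-98) = (1/147 + 97)*(-98) = (14260/147)*(-98) = -28520/3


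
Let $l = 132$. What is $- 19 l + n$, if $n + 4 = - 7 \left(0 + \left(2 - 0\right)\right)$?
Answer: $-2526$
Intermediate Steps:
$n = -18$ ($n = -4 - 7 \left(0 + \left(2 - 0\right)\right) = -4 - 7 \left(0 + \left(2 + 0\right)\right) = -4 - 7 \left(0 + 2\right) = -4 - 14 = -18$)
$- 19 l + n = \left(-19\right) 132 - 18 = -2508 - 18 = -2526$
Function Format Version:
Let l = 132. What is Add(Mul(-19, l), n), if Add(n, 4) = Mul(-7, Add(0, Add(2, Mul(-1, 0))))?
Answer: -2526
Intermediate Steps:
n = -18 (n = Add(-4, Mul(-7, Add(0, Add(2, Mul(-1, 0))))) = Add(-4, Mul(-7, Add(0, Add(2, 0)))) = Add(-4, Mul(-7, Add(0, 2))) = Add(-4, Mul(-7, 2)) = Add(-4, -14) = -18)
Add(Mul(-19, l), n) = Add(Mul(-19, 132), -18) = Add(-2508, -18) = -2526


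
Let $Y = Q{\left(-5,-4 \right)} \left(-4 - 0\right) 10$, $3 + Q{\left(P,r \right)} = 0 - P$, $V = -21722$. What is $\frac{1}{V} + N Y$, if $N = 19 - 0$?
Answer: $- \frac{33017441}{21722} \approx -1520.0$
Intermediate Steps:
$Q{\left(P,r \right)} = -3 - P$ ($Q{\left(P,r \right)} = -3 + \left(0 - P\right) = -3 - P$)
$Y = -80$ ($Y = \left(-3 - -5\right) \left(-4 - 0\right) 10 = \left(-3 + 5\right) \left(-4 + 0\right) 10 = 2 \left(-4\right) 10 = \left(-8\right) 10 = -80$)
$N = 19$ ($N = 19 + 0 = 19$)
$\frac{1}{V} + N Y = \frac{1}{-21722} + 19 \left(-80\right) = - \frac{1}{21722} - 1520 = - \frac{33017441}{21722}$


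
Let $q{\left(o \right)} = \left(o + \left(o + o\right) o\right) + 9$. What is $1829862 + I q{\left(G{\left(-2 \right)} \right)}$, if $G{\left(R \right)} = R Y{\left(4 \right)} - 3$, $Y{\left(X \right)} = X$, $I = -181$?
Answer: $1786422$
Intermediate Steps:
$G{\left(R \right)} = -3 + 4 R$ ($G{\left(R \right)} = R 4 - 3 = 4 R - 3 = -3 + 4 R$)
$q{\left(o \right)} = 9 + o + 2 o^{2}$ ($q{\left(o \right)} = \left(o + 2 o o\right) + 9 = \left(o + 2 o^{2}\right) + 9 = 9 + o + 2 o^{2}$)
$1829862 + I q{\left(G{\left(-2 \right)} \right)} = 1829862 - 181 \left(9 + \left(-3 + 4 \left(-2\right)\right) + 2 \left(-3 + 4 \left(-2\right)\right)^{2}\right) = 1829862 - 181 \left(9 - 11 + 2 \left(-3 - 8\right)^{2}\right) = 1829862 - 181 \left(9 - 11 + 2 \left(-11\right)^{2}\right) = 1829862 - 181 \left(9 - 11 + 2 \cdot 121\right) = 1829862 - 181 \left(9 - 11 + 242\right) = 1829862 - 43440 = 1786422$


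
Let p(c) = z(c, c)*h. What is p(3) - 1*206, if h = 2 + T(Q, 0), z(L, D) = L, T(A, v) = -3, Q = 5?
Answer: -209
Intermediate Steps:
h = -1 (h = 2 - 3 = -1)
p(c) = -c (p(c) = c*(-1) = -c)
p(3) - 1*206 = -1*3 - 1*206 = -3 - 206 = -209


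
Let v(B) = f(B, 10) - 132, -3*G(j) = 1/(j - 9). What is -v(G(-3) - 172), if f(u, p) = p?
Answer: 122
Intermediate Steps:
G(j) = -1/(3*(-9 + j)) (G(j) = -1/(3*(j - 9)) = -1/(3*(-9 + j)))
v(B) = -122 (v(B) = 10 - 132 = -122)
-v(G(-3) - 172) = -1*(-122) = 122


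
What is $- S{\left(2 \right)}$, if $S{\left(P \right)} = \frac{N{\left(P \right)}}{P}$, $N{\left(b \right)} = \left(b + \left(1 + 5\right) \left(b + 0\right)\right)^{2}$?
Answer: $-98$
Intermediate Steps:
$N{\left(b \right)} = 49 b^{2}$ ($N{\left(b \right)} = \left(b + 6 b\right)^{2} = \left(7 b\right)^{2} = 49 b^{2}$)
$S{\left(P \right)} = 49 P$ ($S{\left(P \right)} = \frac{49 P^{2}}{P} = 49 P$)
$- S{\left(2 \right)} = - 49 \cdot 2 = \left(-1\right) 98 = -98$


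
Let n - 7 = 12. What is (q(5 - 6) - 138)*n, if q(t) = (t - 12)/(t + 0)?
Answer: -2375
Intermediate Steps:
n = 19 (n = 7 + 12 = 19)
q(t) = (-12 + t)/t
(q(5 - 6) - 138)*n = ((-12 + (5 - 6))/(5 - 6) - 138)*19 = ((-12 - 1)/(-1) - 138)*19 = (-1*(-13) - 138)*19 = (13 - 138)*19 = -125*19 = -2375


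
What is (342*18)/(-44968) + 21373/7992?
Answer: 113987789/44923032 ≈ 2.5374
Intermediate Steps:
(342*18)/(-44968) + 21373/7992 = 6156*(-1/44968) + 21373*(1/7992) = -1539/11242 + 21373/7992 = 113987789/44923032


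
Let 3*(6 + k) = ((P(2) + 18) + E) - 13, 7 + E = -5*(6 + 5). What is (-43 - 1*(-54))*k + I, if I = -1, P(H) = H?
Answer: -806/3 ≈ -268.67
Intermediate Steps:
E = -62 (E = -7 - 5*(6 + 5) = -7 - 5*11 = -7 - 55 = -62)
k = -73/3 (k = -6 + (((2 + 18) - 62) - 13)/3 = -6 + ((20 - 62) - 13)/3 = -6 + (-42 - 13)/3 = -6 + (⅓)*(-55) = -6 - 55/3 = -73/3 ≈ -24.333)
(-43 - 1*(-54))*k + I = (-43 - 1*(-54))*(-73/3) - 1 = (-43 + 54)*(-73/3) - 1 = 11*(-73/3) - 1 = -803/3 - 1 = -806/3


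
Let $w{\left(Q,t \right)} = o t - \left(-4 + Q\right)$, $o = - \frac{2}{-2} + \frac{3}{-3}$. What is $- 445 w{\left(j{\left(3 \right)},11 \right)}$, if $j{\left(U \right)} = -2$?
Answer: $-2670$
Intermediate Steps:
$o = 0$ ($o = \left(-2\right) \left(- \frac{1}{2}\right) + 3 \left(- \frac{1}{3}\right) = 1 - 1 = 0$)
$w{\left(Q,t \right)} = 4 - Q$ ($w{\left(Q,t \right)} = 0 t - \left(-4 + Q\right) = 0 - \left(-4 + Q\right) = 4 - Q$)
$- 445 w{\left(j{\left(3 \right)},11 \right)} = - 445 \left(4 - -2\right) = - 445 \left(4 + 2\right) = \left(-445\right) 6 = -2670$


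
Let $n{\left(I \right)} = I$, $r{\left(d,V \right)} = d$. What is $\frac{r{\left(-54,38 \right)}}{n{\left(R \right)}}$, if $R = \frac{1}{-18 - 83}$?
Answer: $5454$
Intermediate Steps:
$R = - \frac{1}{101}$ ($R = \frac{1}{-101} = - \frac{1}{101} \approx -0.009901$)
$\frac{r{\left(-54,38 \right)}}{n{\left(R \right)}} = - \frac{54}{- \frac{1}{101}} = \left(-54\right) \left(-101\right) = 5454$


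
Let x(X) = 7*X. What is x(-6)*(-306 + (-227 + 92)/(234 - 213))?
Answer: 13122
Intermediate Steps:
x(-6)*(-306 + (-227 + 92)/(234 - 213)) = (7*(-6))*(-306 + (-227 + 92)/(234 - 213)) = -42*(-306 - 135/21) = -42*(-306 - 135*1/21) = -42*(-306 - 45/7) = -42*(-2187/7) = 13122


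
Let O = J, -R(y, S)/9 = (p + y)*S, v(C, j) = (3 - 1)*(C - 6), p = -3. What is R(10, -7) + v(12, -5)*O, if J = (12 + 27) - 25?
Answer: 609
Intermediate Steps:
v(C, j) = -12 + 2*C (v(C, j) = 2*(-6 + C) = -12 + 2*C)
R(y, S) = -9*S*(-3 + y) (R(y, S) = -9*(-3 + y)*S = -9*S*(-3 + y))
J = 14 (J = 39 - 25 = 14)
O = 14
R(10, -7) + v(12, -5)*O = 9*(-7)*(3 - 1*10) + (-12 + 2*12)*14 = 9*(-7)*(3 - 10) + (-12 + 24)*14 = 9*(-7)*(-7) + 12*14 = 441 + 168 = 609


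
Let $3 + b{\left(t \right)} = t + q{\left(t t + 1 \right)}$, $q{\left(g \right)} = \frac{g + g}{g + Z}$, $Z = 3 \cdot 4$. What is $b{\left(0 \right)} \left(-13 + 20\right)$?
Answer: $- \frac{259}{13} \approx -19.923$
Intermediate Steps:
$Z = 12$
$q{\left(g \right)} = \frac{2 g}{12 + g}$ ($q{\left(g \right)} = \frac{g + g}{g + 12} = \frac{2 g}{12 + g}$)
$b{\left(t \right)} = -3 + t + \frac{2 \left(1 + t^{2}\right)}{13 + t^{2}}$ ($b{\left(t \right)} = -3 + \left(t + \frac{2 \left(t t + 1\right)}{12 + \left(t t + 1\right)}\right) = -3 + \left(t + \frac{2 \left(t^{2} + 1\right)}{12 + \left(t^{2} + 1\right)}\right) = -3 + \left(t + \frac{2 \left(1 + t^{2}\right)}{12 + \left(1 + t^{2}\right)}\right) = -3 + \left(t + \frac{2 \left(1 + t^{2}\right)}{13 + t^{2}}\right) = -3 + t + \frac{2 \left(1 + t^{2}\right)}{13 + t^{2}}$)
$b{\left(0 \right)} \left(-13 + 20\right) = \frac{-37 + 0^{3} - 0^{2} + 13 \cdot 0}{13 + 0^{2}} \left(-13 + 20\right) = \frac{-37 + 0 - 0 + 0}{13 + 0} \cdot 7 = \frac{-37 + 0 + 0 + 0}{13} \cdot 7 = \frac{1}{13} \left(-37\right) 7 = \left(- \frac{37}{13}\right) 7 = - \frac{259}{13}$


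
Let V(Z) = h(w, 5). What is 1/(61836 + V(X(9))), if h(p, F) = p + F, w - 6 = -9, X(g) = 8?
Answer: 1/61838 ≈ 1.6171e-5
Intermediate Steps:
w = -3 (w = 6 - 9 = -3)
h(p, F) = F + p
V(Z) = 2 (V(Z) = 5 - 3 = 2)
1/(61836 + V(X(9))) = 1/(61836 + 2) = 1/61838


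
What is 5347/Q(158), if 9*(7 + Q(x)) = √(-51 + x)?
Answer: -3031749/3862 - 48123*√107/3862 ≈ -913.91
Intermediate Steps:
Q(x) = -7 + √(-51 + x)/9
5347/Q(158) = 5347/(-7 + √(-51 + 158)/9) = 5347/(-7 + √107/9)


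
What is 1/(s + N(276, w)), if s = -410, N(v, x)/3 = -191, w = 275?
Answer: -1/983 ≈ -0.0010173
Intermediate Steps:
N(v, x) = -573 (N(v, x) = 3*(-191) = -573)
1/(s + N(276, w)) = 1/(-410 - 573) = 1/(-983) = -1/983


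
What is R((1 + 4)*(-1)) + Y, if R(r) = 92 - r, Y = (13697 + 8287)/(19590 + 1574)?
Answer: 518723/5291 ≈ 98.039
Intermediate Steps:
Y = 5496/5291 (Y = 21984/21164 = 21984*(1/21164) = 5496/5291 ≈ 1.0387)
R((1 + 4)*(-1)) + Y = (92 - (1 + 4)*(-1)) + 5496/5291 = (92 - 5*(-1)) + 5496/5291 = (92 - 1*(-5)) + 5496/5291 = (92 + 5) + 5496/5291 = 97 + 5496/5291 = 518723/5291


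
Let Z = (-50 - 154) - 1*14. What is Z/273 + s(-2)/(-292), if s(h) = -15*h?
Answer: -35923/39858 ≈ -0.90127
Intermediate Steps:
Z = -218 (Z = -204 - 14 = -218)
Z/273 + s(-2)/(-292) = -218/273 - 15*(-2)/(-292) = -218*1/273 + 30*(-1/292) = -218/273 - 15/146 = -35923/39858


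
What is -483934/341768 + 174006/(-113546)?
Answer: -28604613143/9701597332 ≈ -2.9484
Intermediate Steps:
-483934/341768 + 174006/(-113546) = -483934*1/341768 + 174006*(-1/113546) = -241967/170884 - 87003/56773 = -28604613143/9701597332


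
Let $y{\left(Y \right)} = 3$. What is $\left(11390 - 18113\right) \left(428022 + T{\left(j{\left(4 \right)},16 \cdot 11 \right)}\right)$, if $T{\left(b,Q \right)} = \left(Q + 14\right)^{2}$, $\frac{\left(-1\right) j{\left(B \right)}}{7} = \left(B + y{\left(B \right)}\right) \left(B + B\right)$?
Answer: $-3120292206$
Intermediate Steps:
$j{\left(B \right)} = - 14 B \left(3 + B\right)$ ($j{\left(B \right)} = - 7 \left(B + 3\right) \left(B + B\right) = - 7 \left(3 + B\right) 2 B = - 7 \cdot 2 B \left(3 + B\right) = - 14 B \left(3 + B\right)$)
$T{\left(b,Q \right)} = \left(14 + Q\right)^{2}$
$\left(11390 - 18113\right) \left(428022 + T{\left(j{\left(4 \right)},16 \cdot 11 \right)}\right) = \left(11390 - 18113\right) \left(428022 + \left(14 + 16 \cdot 11\right)^{2}\right) = - 6723 \left(428022 + \left(14 + 176\right)^{2}\right) = - 6723 \left(428022 + 190^{2}\right) = - 6723 \left(428022 + 36100\right) = \left(-6723\right) 464122 = -3120292206$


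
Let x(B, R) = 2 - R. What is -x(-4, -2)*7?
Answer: -28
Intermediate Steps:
-x(-4, -2)*7 = -(2 - 1*(-2))*7 = -(2 + 2)*7 = -1*4*7 = -4*7 = -28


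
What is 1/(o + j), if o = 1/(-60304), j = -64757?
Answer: -60304/3905106129 ≈ -1.5442e-5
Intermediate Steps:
o = -1/60304 ≈ -1.6583e-5
1/(o + j) = 1/(-1/60304 - 64757) = 1/(-3905106129/60304) = -60304/3905106129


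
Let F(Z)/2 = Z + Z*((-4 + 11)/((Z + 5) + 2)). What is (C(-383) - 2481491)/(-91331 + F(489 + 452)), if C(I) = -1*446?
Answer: 1176438138/42392239 ≈ 27.751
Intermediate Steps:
C(I) = -446
F(Z) = 2*Z + 14*Z/(7 + Z) (F(Z) = 2*(Z + Z*((-4 + 11)/((Z + 5) + 2))) = 2*(Z + Z*(7/((5 + Z) + 2))) = 2*(Z + Z*(7/(7 + Z))) = 2*(Z + 7*Z/(7 + Z)) = 2*Z + 14*Z/(7 + Z))
(C(-383) - 2481491)/(-91331 + F(489 + 452)) = (-446 - 2481491)/(-91331 + 2*(489 + 452)*(14 + (489 + 452))/(7 + (489 + 452))) = -2481937/(-91331 + 2*941*(14 + 941)/(7 + 941)) = -2481937/(-91331 + 2*941*955/948) = -2481937/(-91331 + 2*941*(1/948)*955) = -2481937/(-91331 + 898655/474) = -2481937/(-42392239/474) = -2481937*(-474/42392239) = 1176438138/42392239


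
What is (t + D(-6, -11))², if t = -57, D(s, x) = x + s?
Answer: 5476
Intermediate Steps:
D(s, x) = s + x
(t + D(-6, -11))² = (-57 + (-6 - 11))² = (-57 - 17)² = (-74)² = 5476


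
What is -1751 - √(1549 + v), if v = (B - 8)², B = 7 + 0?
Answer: -1751 - 5*√62 ≈ -1790.4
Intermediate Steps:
B = 7
v = 1 (v = (7 - 8)² = (-1)² = 1)
-1751 - √(1549 + v) = -1751 - √(1549 + 1) = -1751 - √1550 = -1751 - 5*√62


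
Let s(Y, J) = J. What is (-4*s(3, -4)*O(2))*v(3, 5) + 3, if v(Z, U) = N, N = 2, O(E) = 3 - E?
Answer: 35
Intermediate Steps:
v(Z, U) = 2
(-4*s(3, -4)*O(2))*v(3, 5) + 3 = -(-16)*(3 - 1*2)*2 + 3 = -(-16)*(3 - 2)*2 + 3 = -(-16)*2 + 3 = -4*(-4)*2 + 3 = 16*2 + 3 = 32 + 3 = 35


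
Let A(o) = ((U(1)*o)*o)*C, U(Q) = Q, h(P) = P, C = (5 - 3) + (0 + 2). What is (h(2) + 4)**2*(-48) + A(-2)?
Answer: -1712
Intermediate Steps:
C = 4 (C = 2 + 2 = 4)
A(o) = 4*o**2 (A(o) = ((1*o)*o)*4 = (o*o)*4 = o**2*4 = 4*o**2)
(h(2) + 4)**2*(-48) + A(-2) = (2 + 4)**2*(-48) + 4*(-2)**2 = 6**2*(-48) + 4*4 = 36*(-48) + 16 = -1728 + 16 = -1712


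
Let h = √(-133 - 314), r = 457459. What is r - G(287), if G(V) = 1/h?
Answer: 457459 + I*√447/447 ≈ 4.5746e+5 + 0.047298*I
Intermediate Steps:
h = I*√447 (h = √(-447) = I*√447 ≈ 21.142*I)
G(V) = -I*√447/447 (G(V) = 1/(I*√447) = -I*√447/447)
r - G(287) = 457459 - (-1)*I*√447/447 = 457459 + I*√447/447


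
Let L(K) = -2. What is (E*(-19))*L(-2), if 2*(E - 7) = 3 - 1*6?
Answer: 209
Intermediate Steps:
E = 11/2 (E = 7 + (3 - 1*6)/2 = 7 + (3 - 6)/2 = 7 + (1/2)*(-3) = 7 - 3/2 = 11/2 ≈ 5.5000)
(E*(-19))*L(-2) = ((11/2)*(-19))*(-2) = -209/2*(-2) = 209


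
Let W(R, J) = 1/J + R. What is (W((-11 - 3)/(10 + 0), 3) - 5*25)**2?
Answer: 3575881/225 ≈ 15893.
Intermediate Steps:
W(R, J) = R + 1/J
(W((-11 - 3)/(10 + 0), 3) - 5*25)**2 = (((-11 - 3)/(10 + 0) + 1/3) - 5*25)**2 = ((-14/10 + 1/3) - 125)**2 = ((-14*1/10 + 1/3) - 125)**2 = ((-7/5 + 1/3) - 125)**2 = (-16/15 - 125)**2 = (-1891/15)**2 = 3575881/225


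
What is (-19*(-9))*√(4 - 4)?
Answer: 0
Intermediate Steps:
(-19*(-9))*√(4 - 4) = 171*√0 = 171*0 = 0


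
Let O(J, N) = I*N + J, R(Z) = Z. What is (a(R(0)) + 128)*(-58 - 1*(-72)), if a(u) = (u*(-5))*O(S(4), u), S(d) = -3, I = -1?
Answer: 1792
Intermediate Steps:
O(J, N) = J - N (O(J, N) = -N + J = J - N)
a(u) = -5*u*(-3 - u) (a(u) = (u*(-5))*(-3 - u) = (-5*u)*(-3 - u) = -5*u*(-3 - u))
(a(R(0)) + 128)*(-58 - 1*(-72)) = (5*0*(3 + 0) + 128)*(-58 - 1*(-72)) = (5*0*3 + 128)*(-58 + 72) = (0 + 128)*14 = 128*14 = 1792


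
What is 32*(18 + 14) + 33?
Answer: 1057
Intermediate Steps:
32*(18 + 14) + 33 = 32*32 + 33 = 1024 + 33 = 1057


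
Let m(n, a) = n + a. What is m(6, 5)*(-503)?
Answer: -5533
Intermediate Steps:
m(n, a) = a + n
m(6, 5)*(-503) = (5 + 6)*(-503) = 11*(-503) = -5533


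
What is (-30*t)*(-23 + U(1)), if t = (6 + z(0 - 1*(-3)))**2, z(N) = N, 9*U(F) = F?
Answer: 55620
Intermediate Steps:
U(F) = F/9
t = 81 (t = (6 + (0 - 1*(-3)))**2 = (6 + (0 + 3))**2 = (6 + 3)**2 = 9**2 = 81)
(-30*t)*(-23 + U(1)) = (-30*81)*(-23 + (1/9)*1) = -2430*(-23 + 1/9) = -2430*(-206/9) = 55620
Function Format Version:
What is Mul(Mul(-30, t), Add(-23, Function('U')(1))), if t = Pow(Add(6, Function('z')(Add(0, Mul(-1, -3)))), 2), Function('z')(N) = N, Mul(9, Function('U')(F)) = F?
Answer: 55620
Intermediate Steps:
Function('U')(F) = Mul(Rational(1, 9), F)
t = 81 (t = Pow(Add(6, Add(0, Mul(-1, -3))), 2) = Pow(Add(6, Add(0, 3)), 2) = Pow(Add(6, 3), 2) = Pow(9, 2) = 81)
Mul(Mul(-30, t), Add(-23, Function('U')(1))) = Mul(Mul(-30, 81), Add(-23, Mul(Rational(1, 9), 1))) = Mul(-2430, Add(-23, Rational(1, 9))) = Mul(-2430, Rational(-206, 9)) = 55620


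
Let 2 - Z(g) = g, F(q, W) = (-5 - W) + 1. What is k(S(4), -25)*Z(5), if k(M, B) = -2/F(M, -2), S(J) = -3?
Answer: -3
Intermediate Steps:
F(q, W) = -4 - W
Z(g) = 2 - g
k(M, B) = 1 (k(M, B) = -2/(-4 - 1*(-2)) = -2/(-4 + 2) = -2/(-2) = -2*(-½) = 1)
k(S(4), -25)*Z(5) = 1*(2 - 1*5) = 1*(2 - 5) = 1*(-3) = -3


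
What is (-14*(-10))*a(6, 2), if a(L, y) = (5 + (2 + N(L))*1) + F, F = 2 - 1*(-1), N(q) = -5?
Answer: 700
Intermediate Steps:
F = 3 (F = 2 + 1 = 3)
a(L, y) = 5 (a(L, y) = (5 + (2 - 5)*1) + 3 = (5 - 3*1) + 3 = (5 - 3) + 3 = 2 + 3 = 5)
(-14*(-10))*a(6, 2) = -14*(-10)*5 = 140*5 = 700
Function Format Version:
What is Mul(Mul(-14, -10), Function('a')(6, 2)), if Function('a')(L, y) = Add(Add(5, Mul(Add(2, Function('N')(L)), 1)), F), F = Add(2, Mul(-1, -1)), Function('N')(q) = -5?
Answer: 700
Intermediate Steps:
F = 3 (F = Add(2, 1) = 3)
Function('a')(L, y) = 5 (Function('a')(L, y) = Add(Add(5, Mul(Add(2, -5), 1)), 3) = Add(Add(5, Mul(-3, 1)), 3) = Add(Add(5, -3), 3) = Add(2, 3) = 5)
Mul(Mul(-14, -10), Function('a')(6, 2)) = Mul(Mul(-14, -10), 5) = Mul(140, 5) = 700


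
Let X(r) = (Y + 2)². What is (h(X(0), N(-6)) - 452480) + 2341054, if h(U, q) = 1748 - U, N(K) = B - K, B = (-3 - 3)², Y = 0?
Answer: 1890318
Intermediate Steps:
B = 36 (B = (-6)² = 36)
X(r) = 4 (X(r) = (0 + 2)² = 2² = 4)
N(K) = 36 - K
(h(X(0), N(-6)) - 452480) + 2341054 = ((1748 - 1*4) - 452480) + 2341054 = ((1748 - 4) - 452480) + 2341054 = (1744 - 452480) + 2341054 = -450736 + 2341054 = 1890318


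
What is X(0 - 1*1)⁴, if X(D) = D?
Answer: 1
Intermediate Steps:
X(0 - 1*1)⁴ = (0 - 1*1)⁴ = (0 - 1)⁴ = (-1)⁴ = 1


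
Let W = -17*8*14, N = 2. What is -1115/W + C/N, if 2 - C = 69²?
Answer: -4529453/1904 ≈ -2378.9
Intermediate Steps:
W = -1904 (W = -136*14 = -1904)
C = -4759 (C = 2 - 1*69² = 2 - 1*4761 = 2 - 4761 = -4759)
-1115/W + C/N = -1115/(-1904) - 4759/2 = -1115*(-1/1904) - 4759*½ = 1115/1904 - 4759/2 = -4529453/1904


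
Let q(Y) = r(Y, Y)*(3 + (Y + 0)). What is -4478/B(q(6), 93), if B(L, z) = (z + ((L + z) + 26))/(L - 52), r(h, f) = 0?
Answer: 58214/53 ≈ 1098.4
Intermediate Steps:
q(Y) = 0 (q(Y) = 0*(3 + (Y + 0)) = 0*(3 + Y) = 0)
B(L, z) = (26 + L + 2*z)/(-52 + L) (B(L, z) = (z + (26 + L + z))/(-52 + L) = (26 + L + 2*z)/(-52 + L))
-4478/B(q(6), 93) = -4478*(-52 + 0)/(26 + 0 + 2*93) = -4478*(-52/(26 + 0 + 186)) = -4478/((-1/52*212)) = -4478/(-53/13) = -4478*(-13/53) = 58214/53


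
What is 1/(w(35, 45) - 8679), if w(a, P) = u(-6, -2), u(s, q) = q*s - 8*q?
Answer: -1/8651 ≈ -0.00011559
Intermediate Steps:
u(s, q) = -8*q + q*s
w(a, P) = 28 (w(a, P) = -2*(-8 - 6) = -2*(-14) = 28)
1/(w(35, 45) - 8679) = 1/(28 - 8679) = 1/(-8651) = -1/8651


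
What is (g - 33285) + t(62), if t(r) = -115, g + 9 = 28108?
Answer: -5301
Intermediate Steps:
g = 28099 (g = -9 + 28108 = 28099)
(g - 33285) + t(62) = (28099 - 33285) - 115 = -5186 - 115 = -5301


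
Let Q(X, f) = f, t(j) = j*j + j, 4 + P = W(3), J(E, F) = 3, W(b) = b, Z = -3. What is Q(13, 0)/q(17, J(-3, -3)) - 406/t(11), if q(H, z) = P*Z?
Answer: -203/66 ≈ -3.0758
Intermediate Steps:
P = -1 (P = -4 + 3 = -1)
q(H, z) = 3 (q(H, z) = -1*(-3) = 3)
t(j) = j + j² (t(j) = j² + j = j + j²)
Q(13, 0)/q(17, J(-3, -3)) - 406/t(11) = 0/3 - 406*1/(11*(1 + 11)) = 0*(⅓) - 406/(11*12) = 0 - 406/132 = 0 - 406*1/132 = 0 - 203/66 = -203/66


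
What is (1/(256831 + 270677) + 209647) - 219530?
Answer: -5213361563/527508 ≈ -9883.0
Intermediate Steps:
(1/(256831 + 270677) + 209647) - 219530 = (1/527508 + 209647) - 219530 = 110590469677/527508 - 219530 = -5213361563/527508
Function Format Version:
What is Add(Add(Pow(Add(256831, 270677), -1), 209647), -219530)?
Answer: Rational(-5213361563, 527508) ≈ -9883.0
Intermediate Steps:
Add(Add(Pow(Add(256831, 270677), -1), 209647), -219530) = Add(Add(Pow(527508, -1), 209647), -219530) = Add(Add(Rational(1, 527508), 209647), -219530) = Add(Rational(110590469677, 527508), -219530) = Rational(-5213361563, 527508)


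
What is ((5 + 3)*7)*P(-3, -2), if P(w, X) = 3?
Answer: 168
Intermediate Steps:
((5 + 3)*7)*P(-3, -2) = ((5 + 3)*7)*3 = (8*7)*3 = 56*3 = 168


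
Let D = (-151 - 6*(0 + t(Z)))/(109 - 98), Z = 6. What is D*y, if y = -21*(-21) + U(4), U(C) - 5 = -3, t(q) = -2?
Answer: -61577/11 ≈ -5597.9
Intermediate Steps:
U(C) = 2 (U(C) = 5 - 3 = 2)
y = 443 (y = -21*(-21) + 2 = 441 + 2 = 443)
D = -139/11 (D = (-151 - 6*(0 - 2))/(109 - 98) = (-151 - 6*(-2))/11 = (-151 + 12)*(1/11) = -139*1/11 = -139/11 ≈ -12.636)
D*y = -139/11*443 = -61577/11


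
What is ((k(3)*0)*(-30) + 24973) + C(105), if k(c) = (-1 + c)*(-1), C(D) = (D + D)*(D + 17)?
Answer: 50593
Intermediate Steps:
C(D) = 2*D*(17 + D) (C(D) = (2*D)*(17 + D) = 2*D*(17 + D))
k(c) = 1 - c
((k(3)*0)*(-30) + 24973) + C(105) = (((1 - 1*3)*0)*(-30) + 24973) + 2*105*(17 + 105) = (((1 - 3)*0)*(-30) + 24973) + 2*105*122 = (-2*0*(-30) + 24973) + 25620 = (0*(-30) + 24973) + 25620 = (0 + 24973) + 25620 = 24973 + 25620 = 50593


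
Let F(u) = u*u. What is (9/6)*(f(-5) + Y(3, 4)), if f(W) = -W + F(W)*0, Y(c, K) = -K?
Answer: 3/2 ≈ 1.5000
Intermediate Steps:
F(u) = u²
f(W) = -W (f(W) = -W + W²*0 = -W + 0 = -W)
(9/6)*(f(-5) + Y(3, 4)) = (9/6)*(-1*(-5) - 1*4) = (9*(⅙))*(5 - 4) = (3/2)*1 = 3/2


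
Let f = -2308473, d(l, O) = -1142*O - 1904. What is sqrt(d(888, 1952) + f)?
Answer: I*sqrt(4539561) ≈ 2130.6*I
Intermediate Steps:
d(l, O) = -1904 - 1142*O
sqrt(d(888, 1952) + f) = sqrt((-1904 - 1142*1952) - 2308473) = sqrt((-1904 - 2229184) - 2308473) = sqrt(-2231088 - 2308473) = sqrt(-4539561) = I*sqrt(4539561)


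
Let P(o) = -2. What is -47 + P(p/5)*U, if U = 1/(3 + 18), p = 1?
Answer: -989/21 ≈ -47.095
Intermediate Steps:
U = 1/21 ≈ 0.047619
-47 + P(p/5)*U = -47 - 2*1/21 = -47 - 2/21 = -989/21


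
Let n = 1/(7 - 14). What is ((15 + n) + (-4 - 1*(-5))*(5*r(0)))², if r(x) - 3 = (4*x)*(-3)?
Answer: 43681/49 ≈ 891.45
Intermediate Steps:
n = -⅐ (n = 1/(-7) = -⅐ ≈ -0.14286)
r(x) = 3 - 12*x (r(x) = 3 + (4*x)*(-3) = 3 - 12*x)
((15 + n) + (-4 - 1*(-5))*(5*r(0)))² = ((15 - ⅐) + (-4 - 1*(-5))*(5*(3 - 12*0)))² = (104/7 + (-4 + 5)*(5*(3 + 0)))² = (104/7 + 1*(5*3))² = (104/7 + 1*15)² = (104/7 + 15)² = (209/7)² = 43681/49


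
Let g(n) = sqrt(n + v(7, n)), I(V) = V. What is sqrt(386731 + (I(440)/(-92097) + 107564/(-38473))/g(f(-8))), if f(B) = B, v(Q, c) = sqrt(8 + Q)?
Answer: sqrt(434080665749316228*I + 59941421697428672048811*sqrt(8 - sqrt(15)))/(393694209*(8 - sqrt(15))**(1/4)) ≈ 621.88 + 0.0011084*I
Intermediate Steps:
g(n) = sqrt(n + sqrt(15)) (g(n) = sqrt(n + sqrt(8 + 7)) = sqrt(n + sqrt(15)))
sqrt(386731 + (I(440)/(-92097) + 107564/(-38473))/g(f(-8))) = sqrt(386731 + (440/(-92097) + 107564/(-38473))/(sqrt(-8 + sqrt(15)))) = sqrt(386731 + (440*(-1/92097) + 107564*(-1/38473))/sqrt(-8 + sqrt(15))) = sqrt(386731 + (-440/92097 - 107564/38473)/sqrt(-8 + sqrt(15))) = sqrt(386731 - 9923249828/(3543247881*sqrt(-8 + sqrt(15))))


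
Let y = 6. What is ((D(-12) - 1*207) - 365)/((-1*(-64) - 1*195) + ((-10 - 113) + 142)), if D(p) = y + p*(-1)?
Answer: 277/56 ≈ 4.9464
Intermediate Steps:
D(p) = 6 - p (D(p) = 6 + p*(-1) = 6 - p)
((D(-12) - 1*207) - 365)/((-1*(-64) - 1*195) + ((-10 - 113) + 142)) = (((6 - 1*(-12)) - 1*207) - 365)/((-1*(-64) - 1*195) + ((-10 - 113) + 142)) = (((6 + 12) - 207) - 365)/((64 - 195) + (-123 + 142)) = ((18 - 207) - 365)/(-131 + 19) = (-189 - 365)/(-112) = -554*(-1/112) = 277/56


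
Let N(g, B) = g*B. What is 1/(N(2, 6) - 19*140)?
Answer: -1/2648 ≈ -0.00037764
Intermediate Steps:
N(g, B) = B*g
1/(N(2, 6) - 19*140) = 1/(6*2 - 19*140) = 1/(12 - 2660) = 1/(-2648) = -1/2648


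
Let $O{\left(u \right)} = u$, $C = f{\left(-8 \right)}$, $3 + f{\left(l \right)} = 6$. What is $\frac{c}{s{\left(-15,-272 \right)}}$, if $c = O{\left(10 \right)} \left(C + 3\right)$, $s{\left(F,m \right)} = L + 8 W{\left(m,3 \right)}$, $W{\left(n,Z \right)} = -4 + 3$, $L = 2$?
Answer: $-10$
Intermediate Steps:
$f{\left(l \right)} = 3$ ($f{\left(l \right)} = -3 + 6 = 3$)
$W{\left(n,Z \right)} = -1$
$C = 3$
$s{\left(F,m \right)} = -6$ ($s{\left(F,m \right)} = 2 + 8 \left(-1\right) = 2 - 8 = -6$)
$c = 60$ ($c = 10 \left(3 + 3\right) = 10 \cdot 6 = 60$)
$\frac{c}{s{\left(-15,-272 \right)}} = \frac{60}{-6} = 60 \left(- \frac{1}{6}\right) = -10$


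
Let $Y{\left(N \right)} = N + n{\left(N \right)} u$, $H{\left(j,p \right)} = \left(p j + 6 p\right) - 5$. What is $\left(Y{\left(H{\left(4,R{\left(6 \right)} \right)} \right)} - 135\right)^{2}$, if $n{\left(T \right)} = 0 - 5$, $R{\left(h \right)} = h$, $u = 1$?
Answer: $7225$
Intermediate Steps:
$n{\left(T \right)} = -5$ ($n{\left(T \right)} = 0 - 5 = -5$)
$H{\left(j,p \right)} = -5 + 6 p + j p$ ($H{\left(j,p \right)} = \left(j p + 6 p\right) - 5 = \left(6 p + j p\right) - 5 = -5 + 6 p + j p$)
$Y{\left(N \right)} = -5 + N$ ($Y{\left(N \right)} = N - 5 = -5 + N$)
$\left(Y{\left(H{\left(4,R{\left(6 \right)} \right)} \right)} - 135\right)^{2} = \left(\left(-5 + \left(-5 + 6 \cdot 6 + 4 \cdot 6\right)\right) - 135\right)^{2} = \left(\left(-5 + \left(-5 + 36 + 24\right)\right) - 135\right)^{2} = \left(\left(-5 + 55\right) - 135\right)^{2} = \left(50 - 135\right)^{2} = \left(-85\right)^{2} = 7225$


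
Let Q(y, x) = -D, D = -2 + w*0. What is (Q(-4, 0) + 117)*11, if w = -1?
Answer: 1309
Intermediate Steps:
D = -2 (D = -2 - 1*0 = -2 + 0 = -2)
Q(y, x) = 2 (Q(y, x) = -1*(-2) = 2)
(Q(-4, 0) + 117)*11 = (2 + 117)*11 = 119*11 = 1309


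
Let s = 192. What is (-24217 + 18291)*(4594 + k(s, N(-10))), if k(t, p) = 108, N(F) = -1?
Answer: -27864052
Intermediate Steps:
(-24217 + 18291)*(4594 + k(s, N(-10))) = (-24217 + 18291)*(4594 + 108) = -5926*4702 = -27864052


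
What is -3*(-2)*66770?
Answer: 400620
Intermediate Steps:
-3*(-2)*66770 = 6*66770 = 400620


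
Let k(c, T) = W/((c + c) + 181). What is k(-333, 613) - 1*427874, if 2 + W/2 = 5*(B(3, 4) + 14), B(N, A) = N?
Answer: -207519056/485 ≈ -4.2787e+5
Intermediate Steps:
W = 166 (W = -4 + 2*(5*(3 + 14)) = -4 + 2*(5*17) = -4 + 2*85 = -4 + 170 = 166)
k(c, T) = 166/(181 + 2*c) (k(c, T) = 166/((c + c) + 181) = 166/(2*c + 181) = 166/(181 + 2*c))
k(-333, 613) - 1*427874 = 166/(181 + 2*(-333)) - 1*427874 = 166/(181 - 666) - 427874 = 166/(-485) - 427874 = 166*(-1/485) - 427874 = -166/485 - 427874 = -207519056/485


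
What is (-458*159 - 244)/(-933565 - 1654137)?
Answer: 36533/1293851 ≈ 0.028236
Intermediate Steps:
(-458*159 - 244)/(-933565 - 1654137) = (-72822 - 244)/(-2587702) = -73066*(-1/2587702) = 36533/1293851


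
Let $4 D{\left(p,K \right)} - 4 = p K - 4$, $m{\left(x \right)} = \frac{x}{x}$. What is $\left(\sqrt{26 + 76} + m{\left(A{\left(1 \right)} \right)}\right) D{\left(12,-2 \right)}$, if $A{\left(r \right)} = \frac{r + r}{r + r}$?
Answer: $-6 - 6 \sqrt{102} \approx -66.597$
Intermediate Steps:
$A{\left(r \right)} = 1$ ($A{\left(r \right)} = \frac{2 r}{2 r} = 2 r \frac{1}{2 r} = 1$)
$m{\left(x \right)} = 1$
$D{\left(p,K \right)} = \frac{K p}{4}$ ($D{\left(p,K \right)} = 1 + \frac{p K - 4}{4} = 1 + \frac{K p - 4}{4} = 1 + \frac{-4 + K p}{4} = 1 + \left(-1 + \frac{K p}{4}\right) = \frac{K p}{4}$)
$\left(\sqrt{26 + 76} + m{\left(A{\left(1 \right)} \right)}\right) D{\left(12,-2 \right)} = \left(\sqrt{26 + 76} + 1\right) \frac{1}{4} \left(-2\right) 12 = \left(\sqrt{102} + 1\right) \left(-6\right) = \left(1 + \sqrt{102}\right) \left(-6\right) = -6 - 6 \sqrt{102}$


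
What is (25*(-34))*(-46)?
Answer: 39100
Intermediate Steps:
(25*(-34))*(-46) = -850*(-46) = 39100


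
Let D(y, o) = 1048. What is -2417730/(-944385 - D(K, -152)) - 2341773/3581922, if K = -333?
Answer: 2148710268117/1128822420742 ≈ 1.9035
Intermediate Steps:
-2417730/(-944385 - D(K, -152)) - 2341773/3581922 = -2417730/(-944385 - 1*1048) - 2341773/3581922 = -2417730/(-944385 - 1048) - 2341773*1/3581922 = -2417730/(-945433) - 780591/1193974 = -2417730*(-1/945433) - 780591/1193974 = 2417730/945433 - 780591/1193974 = 2148710268117/1128822420742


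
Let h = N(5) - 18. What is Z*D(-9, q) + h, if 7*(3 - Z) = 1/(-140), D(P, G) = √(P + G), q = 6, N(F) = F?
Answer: -13 + 2941*I*√3/980 ≈ -13.0 + 5.1979*I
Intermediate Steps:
D(P, G) = √(G + P)
Z = 2941/980 (Z = 3 - ⅐/(-140) = 3 - ⅐*(-1/140) = 3 + 1/980 = 2941/980 ≈ 3.0010)
h = -13 (h = 5 - 18 = -13)
Z*D(-9, q) + h = 2941*√(6 - 9)/980 - 13 = 2941*√(-3)/980 - 13 = 2941*(I*√3)/980 - 13 = 2941*I*√3/980 - 13 = -13 + 2941*I*√3/980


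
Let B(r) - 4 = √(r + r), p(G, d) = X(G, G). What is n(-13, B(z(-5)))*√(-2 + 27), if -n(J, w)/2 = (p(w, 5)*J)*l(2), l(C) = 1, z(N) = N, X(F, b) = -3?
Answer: -390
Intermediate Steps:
p(G, d) = -3
B(r) = 4 + √2*√r (B(r) = 4 + √(r + r) = 4 + √(2*r) = 4 + √2*√r)
n(J, w) = 6*J (n(J, w) = -2*(-3*J) = -(-6)*J = 6*J)
n(-13, B(z(-5)))*√(-2 + 27) = (6*(-13))*√(-2 + 27) = -78*√25 = -78*5 = -390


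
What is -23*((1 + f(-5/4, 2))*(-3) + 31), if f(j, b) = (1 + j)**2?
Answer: -10235/16 ≈ -639.69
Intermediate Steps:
-23*((1 + f(-5/4, 2))*(-3) + 31) = -23*((1 + (1 - 5/4)**2)*(-3) + 31) = -23*((1 + (-1/4)**2)*(-3) + 31) = -23*((1 + 1/16)*(-3) + 31) = -23*((17/16)*(-3) + 31) = -23*(-51/16 + 31) = -23*445/16 = -10235/16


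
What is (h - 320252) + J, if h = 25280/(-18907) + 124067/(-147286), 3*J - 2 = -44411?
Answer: -933045924296959/2784736402 ≈ -3.3506e+5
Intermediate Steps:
J = -14803 (J = ⅔ + (⅓)*(-44411) = ⅔ - 44411/3 = -14803)
h = -6069124849/2784736402 (h = 25280*(-1/18907) + 124067*(-1/147286) = -25280/18907 - 124067/147286 = -6069124849/2784736402 ≈ -2.1794)
(h - 320252) + J = (-6069124849/2784736402 - 320252) - 14803 = -891823471338153/2784736402 - 14803 = -933045924296959/2784736402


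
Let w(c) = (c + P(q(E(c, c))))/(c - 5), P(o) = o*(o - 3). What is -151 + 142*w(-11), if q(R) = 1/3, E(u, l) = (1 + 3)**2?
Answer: -3275/72 ≈ -45.486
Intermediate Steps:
E(u, l) = 16 (E(u, l) = 4**2 = 16)
q(R) = 1/3
P(o) = o*(-3 + o)
w(c) = (-8/9 + c)/(-5 + c) (w(c) = (c + (-3 + 1/3)/3)/(c - 5) = (c + (1/3)*(-8/3))/(-5 + c) = (c - 8/9)/(-5 + c) = (-8/9 + c)/(-5 + c))
-151 + 142*w(-11) = -151 + 142*((-8/9 - 11)/(-5 - 11)) = -151 + 142*(-107/9/(-16)) = -151 + 142*(-1/16*(-107/9)) = -151 + 142*(107/144) = -151 + 7597/72 = -3275/72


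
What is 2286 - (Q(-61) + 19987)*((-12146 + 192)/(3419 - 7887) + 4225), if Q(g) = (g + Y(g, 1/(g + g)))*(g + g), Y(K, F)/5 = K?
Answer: -610486137729/2234 ≈ -2.7327e+8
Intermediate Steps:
Y(K, F) = 5*K
Q(g) = 12*g**2 (Q(g) = (g + 5*g)*(g + g) = (6*g)*(2*g) = 12*g**2)
2286 - (Q(-61) + 19987)*((-12146 + 192)/(3419 - 7887) + 4225) = 2286 - (12*(-61)**2 + 19987)*((-12146 + 192)/(3419 - 7887) + 4225) = 2286 - (12*3721 + 19987)*(-11954/(-4468) + 4225) = 2286 - (44652 + 19987)*(-11954*(-1/4468) + 4225) = 2286 - 64639*(5977/2234 + 4225) = 2286 - 64639*9444627/2234 = 2286 - 1*610491244653/2234 = 2286 - 610491244653/2234 = -610486137729/2234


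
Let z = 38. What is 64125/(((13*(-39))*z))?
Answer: -1125/338 ≈ -3.3284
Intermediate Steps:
64125/(((13*(-39))*z)) = 64125/(((13*(-39))*38)) = 64125/((-507*38)) = 64125/(-19266) = 64125*(-1/19266) = -1125/338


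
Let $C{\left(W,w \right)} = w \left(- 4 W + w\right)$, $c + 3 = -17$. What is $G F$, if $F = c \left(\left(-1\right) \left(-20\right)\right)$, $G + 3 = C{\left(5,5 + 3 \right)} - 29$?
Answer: $51200$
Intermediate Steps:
$c = -20$ ($c = -3 - 17 = -20$)
$C{\left(W,w \right)} = w \left(w - 4 W\right)$
$G = -128$ ($G = -3 + \left(\left(5 + 3\right) \left(\left(5 + 3\right) - 20\right) - 29\right) = -3 + \left(8 \left(8 - 20\right) - 29\right) = -3 + \left(8 \left(-12\right) - 29\right) = -3 - 125 = -128$)
$F = -400$ ($F = - 20 \left(\left(-1\right) \left(-20\right)\right) = \left(-20\right) 20 = -400$)
$G F = \left(-128\right) \left(-400\right) = 51200$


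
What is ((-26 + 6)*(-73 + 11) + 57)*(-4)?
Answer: -5188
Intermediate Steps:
((-26 + 6)*(-73 + 11) + 57)*(-4) = (-20*(-62) + 57)*(-4) = (1240 + 57)*(-4) = 1297*(-4) = -5188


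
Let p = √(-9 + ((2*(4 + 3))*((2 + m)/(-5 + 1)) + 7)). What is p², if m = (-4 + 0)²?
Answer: -65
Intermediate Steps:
m = 16 (m = (-4)² = 16)
p = I*√65 (p = √(-9 + ((2*(4 + 3))*((2 + 16)/(-5 + 1)) + 7)) = √(-9 + ((2*7)*(18/(-4)) + 7)) = √(-9 + (14*(18*(-¼)) + 7)) = √(-9 + (14*(-9/2) + 7)) = √(-9 + (-63 + 7)) = √(-9 - 56) = √(-65) = I*√65 ≈ 8.0623*I)
p² = (I*√65)² = -65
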